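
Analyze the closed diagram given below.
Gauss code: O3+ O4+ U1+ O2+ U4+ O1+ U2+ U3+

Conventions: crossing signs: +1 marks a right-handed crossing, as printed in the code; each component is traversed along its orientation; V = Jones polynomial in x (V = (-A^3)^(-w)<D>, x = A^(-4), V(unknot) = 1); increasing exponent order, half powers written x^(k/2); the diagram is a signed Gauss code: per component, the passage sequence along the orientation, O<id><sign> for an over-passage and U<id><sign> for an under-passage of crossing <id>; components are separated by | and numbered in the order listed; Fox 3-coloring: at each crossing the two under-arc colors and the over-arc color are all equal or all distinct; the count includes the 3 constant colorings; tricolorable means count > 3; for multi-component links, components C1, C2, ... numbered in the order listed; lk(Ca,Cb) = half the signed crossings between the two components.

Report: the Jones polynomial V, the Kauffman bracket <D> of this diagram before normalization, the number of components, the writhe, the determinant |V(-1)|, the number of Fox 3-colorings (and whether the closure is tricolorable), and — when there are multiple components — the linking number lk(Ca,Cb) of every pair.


V(x) = x + x^3 - x^4
bracket: -A^-4 + 1 + A^8, w = +4
1 component, writhe +4, over 4 crossings
det 3, colorings 9 of 3^4 — tricolorable
observation: the span of V is 3, forcing >= 3 crossings in any diagram


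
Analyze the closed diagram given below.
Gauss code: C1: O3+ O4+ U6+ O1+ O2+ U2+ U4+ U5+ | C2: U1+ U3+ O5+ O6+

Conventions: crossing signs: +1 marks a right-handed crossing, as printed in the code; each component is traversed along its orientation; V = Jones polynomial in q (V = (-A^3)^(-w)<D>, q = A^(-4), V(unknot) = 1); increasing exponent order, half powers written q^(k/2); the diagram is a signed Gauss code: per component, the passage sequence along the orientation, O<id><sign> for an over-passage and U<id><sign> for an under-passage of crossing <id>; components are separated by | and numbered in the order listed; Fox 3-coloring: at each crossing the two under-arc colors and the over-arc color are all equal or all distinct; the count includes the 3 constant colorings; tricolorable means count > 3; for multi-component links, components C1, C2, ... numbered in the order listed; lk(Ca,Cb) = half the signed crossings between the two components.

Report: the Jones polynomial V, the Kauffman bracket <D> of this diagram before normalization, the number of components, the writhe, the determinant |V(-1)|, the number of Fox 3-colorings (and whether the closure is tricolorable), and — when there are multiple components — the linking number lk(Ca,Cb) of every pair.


Jones polynomial: V(q) = -q^(3/2) - q^(7/2) + q^(9/2) - q^(11/2)
<D> = -A^-4 + 1 - A^4 - A^12; writhe +6
components 2, writhe +6 (6 crossings)
linking number lk(C1,C2) = +2
3-colorings: 3 of 3^6, det 4 — not tricolorable
note: the 1 component pair carries total linking +2


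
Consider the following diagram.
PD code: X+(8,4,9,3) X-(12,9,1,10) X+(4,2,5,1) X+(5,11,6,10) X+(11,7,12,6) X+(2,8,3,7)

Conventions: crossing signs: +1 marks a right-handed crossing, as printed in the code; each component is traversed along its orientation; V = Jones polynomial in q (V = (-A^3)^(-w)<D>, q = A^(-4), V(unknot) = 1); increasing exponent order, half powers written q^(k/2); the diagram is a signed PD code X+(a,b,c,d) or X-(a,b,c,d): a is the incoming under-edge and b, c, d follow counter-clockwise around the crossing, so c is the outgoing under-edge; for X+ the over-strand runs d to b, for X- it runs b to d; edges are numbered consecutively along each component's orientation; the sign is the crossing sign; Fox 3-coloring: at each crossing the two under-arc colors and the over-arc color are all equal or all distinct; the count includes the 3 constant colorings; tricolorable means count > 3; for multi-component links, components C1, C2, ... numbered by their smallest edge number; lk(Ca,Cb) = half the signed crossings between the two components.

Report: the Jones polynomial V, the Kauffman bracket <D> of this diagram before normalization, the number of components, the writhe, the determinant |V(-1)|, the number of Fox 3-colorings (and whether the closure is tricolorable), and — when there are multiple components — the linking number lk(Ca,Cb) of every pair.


V(q) = q - q^2 + 2q^3 - q^4 + q^5 - q^6
bracket: -A^-12 + A^-8 - A^-4 + 2 - A^4 + A^8, w = +4
1 component, writhe +4, over 6 crossings
det 7, colorings 3 of 3^6 — not tricolorable
observation: w = +4 shifts under R1 moves; the (-A^3)^(-4) factor cancels that in V


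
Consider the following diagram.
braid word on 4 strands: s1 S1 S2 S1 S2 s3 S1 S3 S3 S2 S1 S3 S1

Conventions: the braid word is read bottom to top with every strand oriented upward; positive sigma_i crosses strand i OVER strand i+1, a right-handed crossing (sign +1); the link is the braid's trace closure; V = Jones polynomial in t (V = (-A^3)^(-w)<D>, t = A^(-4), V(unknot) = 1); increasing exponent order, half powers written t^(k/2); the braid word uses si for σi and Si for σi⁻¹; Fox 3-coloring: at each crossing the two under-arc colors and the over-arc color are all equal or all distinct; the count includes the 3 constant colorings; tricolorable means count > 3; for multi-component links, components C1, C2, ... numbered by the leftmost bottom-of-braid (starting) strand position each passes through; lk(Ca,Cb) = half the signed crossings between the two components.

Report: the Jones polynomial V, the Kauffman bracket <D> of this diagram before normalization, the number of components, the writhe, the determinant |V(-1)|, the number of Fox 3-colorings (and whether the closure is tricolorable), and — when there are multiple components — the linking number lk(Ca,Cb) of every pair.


V(t) = -t^-8 + t^-5 + t^-3
bracket: -A^-15 - A^-7 + A^5, w = -9
1 component, writhe -9, over 13 crossings
det 3, colorings 9 of 3^13 — tricolorable
observation: det 3 = |V(-1)|; divisible by 3, so tricolorable


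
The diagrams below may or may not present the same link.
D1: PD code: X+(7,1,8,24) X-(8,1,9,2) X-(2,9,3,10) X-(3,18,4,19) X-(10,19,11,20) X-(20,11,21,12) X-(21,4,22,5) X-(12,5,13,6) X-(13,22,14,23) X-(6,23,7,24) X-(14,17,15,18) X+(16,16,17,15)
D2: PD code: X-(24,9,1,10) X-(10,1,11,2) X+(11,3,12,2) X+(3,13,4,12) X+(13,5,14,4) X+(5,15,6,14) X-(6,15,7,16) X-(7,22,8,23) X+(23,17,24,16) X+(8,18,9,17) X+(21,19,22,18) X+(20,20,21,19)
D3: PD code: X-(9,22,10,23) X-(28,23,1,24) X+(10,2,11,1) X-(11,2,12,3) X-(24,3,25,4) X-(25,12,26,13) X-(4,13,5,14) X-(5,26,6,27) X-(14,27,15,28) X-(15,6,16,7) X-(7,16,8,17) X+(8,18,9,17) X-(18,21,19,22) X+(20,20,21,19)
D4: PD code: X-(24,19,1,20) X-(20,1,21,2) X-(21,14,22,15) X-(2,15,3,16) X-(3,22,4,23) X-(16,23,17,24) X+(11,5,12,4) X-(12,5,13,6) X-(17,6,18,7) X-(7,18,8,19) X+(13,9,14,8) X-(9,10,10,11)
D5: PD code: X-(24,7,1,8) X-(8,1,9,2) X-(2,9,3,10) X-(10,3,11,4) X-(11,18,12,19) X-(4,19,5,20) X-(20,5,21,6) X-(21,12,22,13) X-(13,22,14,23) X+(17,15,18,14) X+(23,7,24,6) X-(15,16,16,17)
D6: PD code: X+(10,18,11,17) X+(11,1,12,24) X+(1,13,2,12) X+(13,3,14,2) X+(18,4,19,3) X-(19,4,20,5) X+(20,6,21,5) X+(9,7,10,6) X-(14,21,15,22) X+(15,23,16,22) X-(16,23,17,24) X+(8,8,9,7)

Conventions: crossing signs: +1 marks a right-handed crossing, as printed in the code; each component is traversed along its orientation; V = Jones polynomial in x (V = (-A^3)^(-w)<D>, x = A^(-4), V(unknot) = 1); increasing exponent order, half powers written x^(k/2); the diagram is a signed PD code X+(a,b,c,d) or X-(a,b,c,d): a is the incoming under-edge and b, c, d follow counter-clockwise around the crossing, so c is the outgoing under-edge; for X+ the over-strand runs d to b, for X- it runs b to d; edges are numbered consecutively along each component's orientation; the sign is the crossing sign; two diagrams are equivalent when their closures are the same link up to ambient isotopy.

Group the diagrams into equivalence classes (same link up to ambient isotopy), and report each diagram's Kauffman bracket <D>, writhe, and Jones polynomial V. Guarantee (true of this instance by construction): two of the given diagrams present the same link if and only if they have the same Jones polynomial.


equivalence classes: {D1, D3, D4, D5} | {D2} | {D6}
D1 (bracket A^-12 + A^-4 - A^8; 12 crossings at w = -8): V = -x^-8 + x^-5 + x^-3
V(D2) = 1  (w +4, c 12, <D> = A^12)
V(D3) = -x^-8 + x^-5 + x^-3  [14 crossings, <D> = A^-12 + A^-4 - A^8, w = -8]
D4 (bracket A^-12 + A^-4 - A^8; 12 crossings at w = -8): V = -x^-8 + x^-5 + x^-3
V(D5) = -x^-8 + x^-5 + x^-3  (w -8, c 12, <D> = A^-12 + A^-4 - A^8)
D6 (bracket -A^-6 + A^-2 - A^2 + 2A^6 - A^10 + A^14; 12 crossings at w = +6): V = x - x^2 + 2x^3 - x^4 + x^5 - x^6
key observation: comparing 6 Jones polynomials yields 3 groups


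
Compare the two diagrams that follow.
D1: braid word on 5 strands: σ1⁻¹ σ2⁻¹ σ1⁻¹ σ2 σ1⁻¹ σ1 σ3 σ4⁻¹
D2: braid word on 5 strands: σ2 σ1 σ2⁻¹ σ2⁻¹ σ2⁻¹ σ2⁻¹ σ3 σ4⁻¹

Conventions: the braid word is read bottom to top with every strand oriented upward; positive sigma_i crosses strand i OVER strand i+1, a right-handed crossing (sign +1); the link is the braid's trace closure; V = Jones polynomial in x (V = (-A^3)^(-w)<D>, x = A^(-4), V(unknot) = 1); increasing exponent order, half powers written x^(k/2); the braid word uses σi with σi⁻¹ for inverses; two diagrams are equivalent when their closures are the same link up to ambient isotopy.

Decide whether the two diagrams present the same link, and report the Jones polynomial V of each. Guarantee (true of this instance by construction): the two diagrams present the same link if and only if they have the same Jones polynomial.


equivalent: no
V(D1) = 1  (w -2, c 8, <D> = A^-6)
V(D2) = -x^-4 + x^-3 + x^-1  (w -2, c 8, <D> = A^-2 + A^6 - A^10)
why: comparing 2 Jones polynomials yields 2 groups


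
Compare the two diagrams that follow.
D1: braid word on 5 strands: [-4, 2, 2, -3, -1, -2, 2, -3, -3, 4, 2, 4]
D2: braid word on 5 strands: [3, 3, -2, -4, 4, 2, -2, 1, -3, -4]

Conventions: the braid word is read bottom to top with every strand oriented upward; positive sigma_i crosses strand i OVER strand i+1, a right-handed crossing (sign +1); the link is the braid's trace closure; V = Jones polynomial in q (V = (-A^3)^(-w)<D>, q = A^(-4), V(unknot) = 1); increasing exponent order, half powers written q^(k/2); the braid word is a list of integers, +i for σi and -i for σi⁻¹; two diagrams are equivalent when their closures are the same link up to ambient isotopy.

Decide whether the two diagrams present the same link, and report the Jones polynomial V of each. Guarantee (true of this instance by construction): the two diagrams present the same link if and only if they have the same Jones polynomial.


equivalent: no
V(D1) = -q^-3 + q^-2 - q^-1 + 3 - q + q^2 - q^3  (w 0, c 12, <D> = -A^-12 + A^-8 - A^-4 + 3 - A^4 + A^8 - A^12)
D2 (bracket 1; 10 crossings at w = 0): V = 1
why: comparing 2 Jones polynomials yields 2 groups


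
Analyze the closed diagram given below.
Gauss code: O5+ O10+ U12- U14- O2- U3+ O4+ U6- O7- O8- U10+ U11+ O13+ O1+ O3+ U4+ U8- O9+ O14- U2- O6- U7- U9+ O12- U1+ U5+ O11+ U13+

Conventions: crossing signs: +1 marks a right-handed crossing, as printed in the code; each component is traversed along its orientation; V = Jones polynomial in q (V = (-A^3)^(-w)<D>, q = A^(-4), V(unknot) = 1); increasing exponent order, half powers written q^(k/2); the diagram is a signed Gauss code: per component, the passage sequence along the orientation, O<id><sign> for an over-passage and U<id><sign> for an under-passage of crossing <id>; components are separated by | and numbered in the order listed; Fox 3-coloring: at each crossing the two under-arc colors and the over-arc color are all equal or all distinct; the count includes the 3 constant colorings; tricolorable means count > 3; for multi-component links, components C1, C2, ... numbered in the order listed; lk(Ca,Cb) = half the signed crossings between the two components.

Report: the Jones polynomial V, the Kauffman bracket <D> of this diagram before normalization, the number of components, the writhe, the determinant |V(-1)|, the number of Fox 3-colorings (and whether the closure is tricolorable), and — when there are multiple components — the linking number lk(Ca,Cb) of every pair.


V = q^-5 - 3q^-4 + 6q^-3 - 9q^-2 + 12q^-1 - 13 + 13q - 11q^2 + 8q^3 - 5q^4 + 2q^5
<D> = 2A^-14 - 5A^-10 + 8A^-6 - 11A^-2 + 13A^2 - 13A^6 + 12A^10 - 9A^14 + 6A^18 - 3A^22 + A^26 (w = +2)
1 component over 14 crossings, w = +2
3 Fox colorings among 3^14, |V(-1)| = 83: not tricolorable
why: the span of V is 10, forcing >= 10 crossings in any diagram


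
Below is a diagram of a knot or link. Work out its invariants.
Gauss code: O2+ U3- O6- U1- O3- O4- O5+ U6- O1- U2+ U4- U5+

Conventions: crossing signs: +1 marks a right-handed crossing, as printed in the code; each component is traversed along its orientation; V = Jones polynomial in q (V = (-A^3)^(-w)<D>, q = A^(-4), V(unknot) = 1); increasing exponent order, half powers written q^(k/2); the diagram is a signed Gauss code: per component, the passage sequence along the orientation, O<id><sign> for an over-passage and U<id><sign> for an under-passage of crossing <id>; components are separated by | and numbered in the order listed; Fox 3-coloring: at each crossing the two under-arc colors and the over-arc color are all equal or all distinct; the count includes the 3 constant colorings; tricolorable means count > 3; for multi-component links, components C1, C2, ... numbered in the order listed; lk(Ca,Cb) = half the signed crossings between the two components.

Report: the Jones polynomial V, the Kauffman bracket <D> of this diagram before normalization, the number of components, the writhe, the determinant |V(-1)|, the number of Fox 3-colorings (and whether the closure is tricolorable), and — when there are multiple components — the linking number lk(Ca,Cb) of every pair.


V = -q^-4 + q^-3 + q^-1
<D> = A^-2 + A^6 - A^10 (w = -2)
1 component over 6 crossings, w = -2
9 Fox colorings among 3^6, |V(-1)| = 3: tricolorable
why: w = -2 shifts under R1 moves; the (-A^3)^(2) factor cancels that in V


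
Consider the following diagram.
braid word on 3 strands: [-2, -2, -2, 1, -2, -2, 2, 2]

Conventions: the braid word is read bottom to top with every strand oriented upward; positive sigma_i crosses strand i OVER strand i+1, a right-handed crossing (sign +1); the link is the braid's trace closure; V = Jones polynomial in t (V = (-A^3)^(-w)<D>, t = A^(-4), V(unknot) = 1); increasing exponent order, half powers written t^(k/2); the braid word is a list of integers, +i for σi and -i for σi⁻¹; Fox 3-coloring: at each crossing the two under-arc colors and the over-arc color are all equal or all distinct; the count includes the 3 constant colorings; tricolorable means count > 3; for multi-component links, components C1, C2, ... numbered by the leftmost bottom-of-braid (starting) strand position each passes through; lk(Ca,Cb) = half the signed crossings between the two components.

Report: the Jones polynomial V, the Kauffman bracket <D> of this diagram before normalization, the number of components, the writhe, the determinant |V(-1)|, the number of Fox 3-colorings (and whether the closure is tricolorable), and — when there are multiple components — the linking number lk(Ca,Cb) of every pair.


V(t) = -t^-4 + t^-3 + t^-1
bracket: A^-2 + A^6 - A^10, w = -2
1 component, writhe -2, over 8 crossings
det 3, colorings 9 of 3^8 — tricolorable
observation: free reduction leaves σ2⁻¹ σ2⁻¹ σ2⁻¹ σ1 of the original 8 letters


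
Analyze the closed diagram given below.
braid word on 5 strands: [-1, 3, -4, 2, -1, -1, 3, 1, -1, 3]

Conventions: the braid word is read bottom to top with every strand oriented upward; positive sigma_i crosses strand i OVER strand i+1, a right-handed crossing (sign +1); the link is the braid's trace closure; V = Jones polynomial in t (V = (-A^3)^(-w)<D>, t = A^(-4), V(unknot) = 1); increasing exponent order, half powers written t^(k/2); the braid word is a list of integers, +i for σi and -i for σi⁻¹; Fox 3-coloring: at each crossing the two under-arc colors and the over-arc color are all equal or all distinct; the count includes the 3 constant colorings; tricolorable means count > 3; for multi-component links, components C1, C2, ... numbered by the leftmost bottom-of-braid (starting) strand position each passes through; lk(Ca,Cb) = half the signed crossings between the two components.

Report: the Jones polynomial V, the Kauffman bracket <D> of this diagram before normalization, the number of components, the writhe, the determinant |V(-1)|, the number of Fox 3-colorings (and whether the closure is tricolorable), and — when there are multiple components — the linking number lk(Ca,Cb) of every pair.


Jones polynomial: V(t) = -t^-3 + t^-2 - t^-1 + 3 - t + t^2 - t^3
<D> = -A^-12 + A^-8 - A^-4 + 3 - A^4 + A^8 - A^12; writhe 0
components 1, writhe 0 (10 crossings)
3-colorings: 27 of 3^10, det 9 — tricolorable
note: V is palindromic (span 6, det 9): t -> 1/t fixes it; necessary, not sufficient, for amphichirality


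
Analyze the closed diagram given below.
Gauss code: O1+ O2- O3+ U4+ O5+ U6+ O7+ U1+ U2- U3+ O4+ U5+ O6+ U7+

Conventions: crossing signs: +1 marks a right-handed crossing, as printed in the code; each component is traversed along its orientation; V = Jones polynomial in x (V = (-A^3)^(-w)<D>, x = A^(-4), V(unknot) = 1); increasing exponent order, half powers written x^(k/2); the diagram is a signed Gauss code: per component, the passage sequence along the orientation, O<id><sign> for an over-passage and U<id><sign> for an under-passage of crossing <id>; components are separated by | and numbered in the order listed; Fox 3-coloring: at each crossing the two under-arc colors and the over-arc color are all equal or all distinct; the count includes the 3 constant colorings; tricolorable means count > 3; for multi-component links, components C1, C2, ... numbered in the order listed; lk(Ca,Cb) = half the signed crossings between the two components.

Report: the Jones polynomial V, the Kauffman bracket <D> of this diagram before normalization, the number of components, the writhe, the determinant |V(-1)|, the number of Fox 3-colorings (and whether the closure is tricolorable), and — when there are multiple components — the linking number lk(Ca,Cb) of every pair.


Jones polynomial: V(x) = x^2 + x^4 - x^5 + x^6 - x^7
<D> = A^-13 - A^-9 + A^-5 - A^-1 - A^7; writhe +5
components 1, writhe +5 (7 crossings)
3-colorings: 3 of 3^7, det 5 — not tricolorable
note: |V(-1)| = 5: so not tricolorable, since 3 does not divide 5


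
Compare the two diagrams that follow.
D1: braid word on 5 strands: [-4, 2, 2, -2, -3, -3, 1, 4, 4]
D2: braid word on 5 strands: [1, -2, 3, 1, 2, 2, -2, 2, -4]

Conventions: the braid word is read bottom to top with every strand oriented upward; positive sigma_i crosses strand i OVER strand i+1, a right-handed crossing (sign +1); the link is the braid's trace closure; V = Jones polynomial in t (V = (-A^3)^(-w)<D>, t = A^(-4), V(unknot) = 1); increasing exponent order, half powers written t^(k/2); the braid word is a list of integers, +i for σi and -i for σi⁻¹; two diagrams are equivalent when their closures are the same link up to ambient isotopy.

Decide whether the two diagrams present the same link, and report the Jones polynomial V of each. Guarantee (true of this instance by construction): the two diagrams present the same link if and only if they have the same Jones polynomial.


same link: no
V(D1) = -t^(-5/2) - t^(-1/2)  [9 crossings, <D> = A^5 + A^13, w = +1]
D2 (bracket A^-9 + A^-1 - A^3 + A^7; 9 crossings at w = +3): V = -t^(1/2) + t^(3/2) - t^(5/2) - t^(9/2)
note: 2 values of V(t) split the 2 diagrams


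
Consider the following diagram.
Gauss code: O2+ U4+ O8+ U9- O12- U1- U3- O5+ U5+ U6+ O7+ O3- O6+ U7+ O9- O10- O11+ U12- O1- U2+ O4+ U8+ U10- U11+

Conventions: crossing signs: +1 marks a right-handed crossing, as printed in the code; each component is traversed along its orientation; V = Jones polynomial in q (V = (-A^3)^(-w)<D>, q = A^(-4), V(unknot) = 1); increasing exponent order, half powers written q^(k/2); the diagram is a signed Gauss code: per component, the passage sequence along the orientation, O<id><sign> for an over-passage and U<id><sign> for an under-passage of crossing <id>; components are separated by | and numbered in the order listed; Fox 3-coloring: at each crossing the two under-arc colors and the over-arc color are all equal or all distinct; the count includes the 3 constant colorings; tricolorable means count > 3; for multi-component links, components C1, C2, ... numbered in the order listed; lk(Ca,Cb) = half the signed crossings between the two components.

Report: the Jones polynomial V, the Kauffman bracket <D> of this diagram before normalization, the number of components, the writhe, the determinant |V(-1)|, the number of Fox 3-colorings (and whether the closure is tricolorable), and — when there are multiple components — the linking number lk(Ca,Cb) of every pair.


V(q) = -q^-3 + q^-2 - q^-1 + 3 - q + q^2 - q^3
bracket: -A^-6 + A^-2 - A^2 + 3A^6 - A^10 + A^14 - A^18, w = +2
1 component, writhe +2, over 12 crossings
det 9, colorings 27 of 3^12 — tricolorable
observation: w = +2 shifts under R1 moves; the (-A^3)^(-2) factor cancels that in V


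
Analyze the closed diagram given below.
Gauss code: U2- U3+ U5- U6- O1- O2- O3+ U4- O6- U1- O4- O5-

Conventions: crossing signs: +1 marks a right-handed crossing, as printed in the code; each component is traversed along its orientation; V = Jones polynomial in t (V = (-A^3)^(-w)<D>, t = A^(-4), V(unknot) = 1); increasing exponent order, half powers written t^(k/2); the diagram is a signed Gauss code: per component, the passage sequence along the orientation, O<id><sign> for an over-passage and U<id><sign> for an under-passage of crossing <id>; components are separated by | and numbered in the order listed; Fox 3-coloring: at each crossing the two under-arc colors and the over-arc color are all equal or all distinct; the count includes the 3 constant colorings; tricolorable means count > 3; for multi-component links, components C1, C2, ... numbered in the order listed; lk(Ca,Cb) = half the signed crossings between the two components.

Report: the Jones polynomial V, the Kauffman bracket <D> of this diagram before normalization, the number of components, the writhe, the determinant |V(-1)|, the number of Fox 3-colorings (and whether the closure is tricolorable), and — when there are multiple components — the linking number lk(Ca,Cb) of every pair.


V = -t^-4 + t^-3 + t^-1
<D> = A^-8 + 1 - A^4 (w = -4)
1 component over 6 crossings, w = -4
9 Fox colorings among 3^6, |V(-1)| = 3: tricolorable
why: |V(-1)| = 3: so tricolorable, since 3 divides 3


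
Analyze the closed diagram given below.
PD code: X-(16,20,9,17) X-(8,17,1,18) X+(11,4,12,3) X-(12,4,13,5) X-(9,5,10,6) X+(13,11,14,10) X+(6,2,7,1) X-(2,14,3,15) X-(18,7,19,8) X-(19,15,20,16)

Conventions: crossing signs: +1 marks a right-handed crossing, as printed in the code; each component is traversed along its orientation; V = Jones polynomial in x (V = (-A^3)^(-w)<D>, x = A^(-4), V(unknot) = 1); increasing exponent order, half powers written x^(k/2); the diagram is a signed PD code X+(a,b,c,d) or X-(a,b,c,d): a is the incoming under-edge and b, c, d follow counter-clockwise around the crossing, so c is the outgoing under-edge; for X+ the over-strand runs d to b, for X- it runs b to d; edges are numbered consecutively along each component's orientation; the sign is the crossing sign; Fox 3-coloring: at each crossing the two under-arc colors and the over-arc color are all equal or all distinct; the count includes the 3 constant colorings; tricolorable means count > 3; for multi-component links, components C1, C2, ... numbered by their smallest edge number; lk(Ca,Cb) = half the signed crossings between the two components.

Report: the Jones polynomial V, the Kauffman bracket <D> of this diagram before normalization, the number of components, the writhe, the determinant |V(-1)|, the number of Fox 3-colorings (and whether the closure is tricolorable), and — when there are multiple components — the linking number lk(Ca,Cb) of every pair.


Jones polynomial: V(x) = x^-7 - x^-6 + 3x^-5 - x^-4 + 3x^-3 - 2x^-2 + x^-1
<D> = A^-8 - 2A^-4 + 3 - A^4 + 3A^8 - A^12 + A^16; writhe -4
components 3, writhe -4 (10 crossings)
linking number lk(C1,C2) = -1
lk(C1,C3): -1
lk(C2,C3) = -1
3-colorings: 9 of 3^10, det 12 — tricolorable
note: w = -4 (over 10 crossings) is diagram-only; (-A^3)^(4) removes it from V


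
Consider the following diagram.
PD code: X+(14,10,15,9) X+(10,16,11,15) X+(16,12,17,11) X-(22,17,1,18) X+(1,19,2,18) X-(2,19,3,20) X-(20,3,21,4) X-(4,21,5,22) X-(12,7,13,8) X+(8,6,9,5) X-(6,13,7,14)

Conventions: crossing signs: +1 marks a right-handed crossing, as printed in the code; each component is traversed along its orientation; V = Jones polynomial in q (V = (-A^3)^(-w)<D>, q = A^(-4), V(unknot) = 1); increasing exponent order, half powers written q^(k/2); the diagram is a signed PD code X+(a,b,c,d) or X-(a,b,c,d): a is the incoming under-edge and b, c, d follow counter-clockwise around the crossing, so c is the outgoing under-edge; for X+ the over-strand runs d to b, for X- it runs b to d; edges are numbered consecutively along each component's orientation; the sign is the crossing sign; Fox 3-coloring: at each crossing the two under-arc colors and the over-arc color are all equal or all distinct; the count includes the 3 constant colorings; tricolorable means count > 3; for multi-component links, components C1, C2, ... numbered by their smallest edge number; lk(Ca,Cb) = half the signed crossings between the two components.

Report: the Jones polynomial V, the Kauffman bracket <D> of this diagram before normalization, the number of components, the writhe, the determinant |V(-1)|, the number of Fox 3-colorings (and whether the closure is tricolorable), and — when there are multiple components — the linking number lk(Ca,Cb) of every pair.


V = -q^-5 + 2q^-4 - 3q^-3 + 5q^-2 - 5q^-1 + 6 - 5q + 3q^2 - 2q^3 + q^4
<D> = -A^-19 + 2A^-15 - 3A^-11 + 5A^-7 - 6A^-3 + 5A - 5A^5 + 3A^9 - 2A^13 + A^17 (w = -1)
1 component over 11 crossings, w = -1
9 Fox colorings among 3^11, |V(-1)| = 33: tricolorable
why: the span of V is 9, forcing >= 9 crossings in any diagram


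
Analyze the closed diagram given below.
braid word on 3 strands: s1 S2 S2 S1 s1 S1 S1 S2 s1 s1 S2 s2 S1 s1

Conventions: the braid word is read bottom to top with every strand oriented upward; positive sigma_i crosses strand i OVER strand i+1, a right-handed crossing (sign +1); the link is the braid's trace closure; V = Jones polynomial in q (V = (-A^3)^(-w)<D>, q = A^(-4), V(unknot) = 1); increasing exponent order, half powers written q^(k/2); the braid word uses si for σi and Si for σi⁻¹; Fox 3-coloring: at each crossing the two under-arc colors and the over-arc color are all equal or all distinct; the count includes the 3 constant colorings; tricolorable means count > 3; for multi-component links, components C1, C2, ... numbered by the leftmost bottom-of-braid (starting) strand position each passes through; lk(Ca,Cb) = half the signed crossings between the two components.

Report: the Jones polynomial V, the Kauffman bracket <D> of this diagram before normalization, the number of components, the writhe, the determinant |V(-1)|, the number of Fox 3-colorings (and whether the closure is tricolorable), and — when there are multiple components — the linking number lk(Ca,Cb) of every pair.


V(q) = -q^-5 + q^-4 - q^-3 + 2q^-2 - q^-1 + 2 - q
bracket: -A^-10 + 2A^-6 - A^-2 + 2A^2 - A^6 + A^10 - A^14, w = -2
1 component, writhe -2, over 14 crossings
det 9, colorings 9 of 3^14 — tricolorable
observation: w = -2 (over 14 crossings) is diagram-only; (-A^3)^(2) removes it from V


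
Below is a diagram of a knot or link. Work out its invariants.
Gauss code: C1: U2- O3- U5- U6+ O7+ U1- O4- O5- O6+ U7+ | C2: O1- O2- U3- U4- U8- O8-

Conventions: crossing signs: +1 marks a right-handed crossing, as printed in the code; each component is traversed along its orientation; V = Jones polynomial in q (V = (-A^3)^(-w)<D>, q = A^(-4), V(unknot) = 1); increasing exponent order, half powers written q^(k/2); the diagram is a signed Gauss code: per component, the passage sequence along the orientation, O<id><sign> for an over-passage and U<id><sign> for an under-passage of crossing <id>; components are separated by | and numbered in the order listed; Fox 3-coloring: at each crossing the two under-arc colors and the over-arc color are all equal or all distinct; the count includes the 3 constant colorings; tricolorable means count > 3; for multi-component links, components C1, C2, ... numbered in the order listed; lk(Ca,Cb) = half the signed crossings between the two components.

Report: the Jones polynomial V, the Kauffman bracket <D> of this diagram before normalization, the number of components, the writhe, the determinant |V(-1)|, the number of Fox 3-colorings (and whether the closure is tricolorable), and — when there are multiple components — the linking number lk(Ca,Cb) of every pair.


Jones polynomial: V(q) = -q^(-9/2) - q^(-5/2) + q^(-3/2) - q^(-1/2)
<D> = -A^-10 + A^-6 - A^-2 - A^6; writhe -4
components 2, writhe -4 (8 crossings)
linking number lk(C1,C2) = -2
3-colorings: 3 of 3^8, det 4 — not tricolorable
note: the span of V is 4, within the link bound 8 + 2 - 1


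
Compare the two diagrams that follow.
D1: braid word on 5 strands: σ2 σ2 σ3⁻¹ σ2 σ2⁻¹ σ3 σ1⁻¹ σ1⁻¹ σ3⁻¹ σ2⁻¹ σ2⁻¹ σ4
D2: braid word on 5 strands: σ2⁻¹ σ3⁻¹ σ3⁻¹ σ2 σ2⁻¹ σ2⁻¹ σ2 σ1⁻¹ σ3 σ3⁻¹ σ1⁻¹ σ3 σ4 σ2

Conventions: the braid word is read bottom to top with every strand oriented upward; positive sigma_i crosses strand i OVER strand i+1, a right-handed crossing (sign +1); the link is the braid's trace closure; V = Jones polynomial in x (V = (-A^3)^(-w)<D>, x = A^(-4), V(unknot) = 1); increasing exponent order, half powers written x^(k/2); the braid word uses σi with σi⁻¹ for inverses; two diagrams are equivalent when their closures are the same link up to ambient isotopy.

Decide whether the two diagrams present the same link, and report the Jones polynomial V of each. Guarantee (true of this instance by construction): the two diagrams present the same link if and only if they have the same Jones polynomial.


equivalent: yes
V(D1) = x^-3 + x^-2 + x^-1 + 1  (w -2, c 12, <D> = A^-6 + A^-2 + A^2 + A^6)
V(D2) = x^-3 + x^-2 + x^-1 + 1  [14 crossings, <D> = A^-6 + A^-2 + A^2 + A^6, w = -2]
key observation: from 12 to 14 crossings by R-moves: one link, two diagrams


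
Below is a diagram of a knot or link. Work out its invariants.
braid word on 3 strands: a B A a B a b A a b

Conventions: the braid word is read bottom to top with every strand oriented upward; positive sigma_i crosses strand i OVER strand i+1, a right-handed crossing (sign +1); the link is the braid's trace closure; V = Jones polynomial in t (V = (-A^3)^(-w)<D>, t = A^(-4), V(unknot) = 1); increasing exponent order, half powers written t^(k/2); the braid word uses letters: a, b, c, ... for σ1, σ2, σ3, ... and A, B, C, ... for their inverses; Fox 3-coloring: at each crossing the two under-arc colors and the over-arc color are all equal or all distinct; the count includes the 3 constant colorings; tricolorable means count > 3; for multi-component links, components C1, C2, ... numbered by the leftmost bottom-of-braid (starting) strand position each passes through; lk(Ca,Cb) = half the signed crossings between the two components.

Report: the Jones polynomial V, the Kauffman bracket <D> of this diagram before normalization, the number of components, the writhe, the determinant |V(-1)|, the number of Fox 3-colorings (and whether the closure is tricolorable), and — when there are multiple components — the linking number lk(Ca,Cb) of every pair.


Jones polynomial: V(t) = 2 + t^2 + t^4
<D> = A^-10 + A^-2 + 2A^6; writhe +2
components 3, writhe +2 (10 crossings)
linking number lk(C1,C2) = +1
lk(C1,C3): -1
lk(C2,C3) = +1
3-colorings: 3 of 3^10, det 4 — not tricolorable
note: w = +2 shifts under R1 moves; the (-A^3)^(-2) factor cancels that in V


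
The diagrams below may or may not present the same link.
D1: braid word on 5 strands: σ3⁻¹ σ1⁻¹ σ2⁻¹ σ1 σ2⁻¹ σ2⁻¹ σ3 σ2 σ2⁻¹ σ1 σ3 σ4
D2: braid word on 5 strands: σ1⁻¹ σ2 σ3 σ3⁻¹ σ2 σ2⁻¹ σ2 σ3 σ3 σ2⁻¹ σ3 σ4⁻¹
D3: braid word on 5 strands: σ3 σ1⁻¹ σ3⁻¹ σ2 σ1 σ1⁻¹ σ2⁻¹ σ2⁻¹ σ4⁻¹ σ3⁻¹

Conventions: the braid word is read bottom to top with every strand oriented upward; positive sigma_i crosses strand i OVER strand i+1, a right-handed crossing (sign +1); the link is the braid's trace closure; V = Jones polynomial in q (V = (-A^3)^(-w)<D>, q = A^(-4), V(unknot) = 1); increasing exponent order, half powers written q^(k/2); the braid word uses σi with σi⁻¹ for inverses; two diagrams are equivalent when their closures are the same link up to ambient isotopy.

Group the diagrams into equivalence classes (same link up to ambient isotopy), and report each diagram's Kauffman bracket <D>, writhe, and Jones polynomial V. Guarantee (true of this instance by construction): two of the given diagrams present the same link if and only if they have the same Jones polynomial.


grouping into links: {D1} | {D2} | {D3}
V(D1) = -q^-4 + q^-3 + q^-1  (w 0, c 12, <D> = A^4 + A^12 - A^16)
V(D2) = q - q^2 + 2q^3 - q^4 + q^5 - q^6  [12 crossings, <D> = -A^-18 + A^-14 - A^-10 + 2A^-6 - A^-2 + A^2, w = +2]
D3 (bracket A^-12; 10 crossings at w = -4): V = 1
why: comparing 3 Jones polynomials yields 3 groups


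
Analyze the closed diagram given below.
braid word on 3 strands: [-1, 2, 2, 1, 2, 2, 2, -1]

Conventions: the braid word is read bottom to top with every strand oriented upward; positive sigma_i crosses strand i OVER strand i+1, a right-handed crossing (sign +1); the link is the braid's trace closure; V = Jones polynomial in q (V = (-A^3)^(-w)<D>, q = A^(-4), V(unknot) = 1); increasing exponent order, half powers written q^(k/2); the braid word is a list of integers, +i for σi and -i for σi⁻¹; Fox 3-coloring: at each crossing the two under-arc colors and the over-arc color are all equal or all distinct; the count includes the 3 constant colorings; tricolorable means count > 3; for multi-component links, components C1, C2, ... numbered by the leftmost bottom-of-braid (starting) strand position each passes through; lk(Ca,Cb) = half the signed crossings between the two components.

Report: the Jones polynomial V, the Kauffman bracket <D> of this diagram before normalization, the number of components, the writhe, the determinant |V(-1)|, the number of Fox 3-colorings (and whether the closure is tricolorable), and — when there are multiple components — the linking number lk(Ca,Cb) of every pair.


V = q - q^2 + 2q^3 - q^4 + q^5 - q^6
<D> = -A^-12 + A^-8 - A^-4 + 2 - A^4 + A^8 (w = +4)
1 component over 8 crossings, w = +4
3 Fox colorings among 3^8, |V(-1)| = 7: not tricolorable
why: |V(-1)| = 7: so not tricolorable, since 3 does not divide 7


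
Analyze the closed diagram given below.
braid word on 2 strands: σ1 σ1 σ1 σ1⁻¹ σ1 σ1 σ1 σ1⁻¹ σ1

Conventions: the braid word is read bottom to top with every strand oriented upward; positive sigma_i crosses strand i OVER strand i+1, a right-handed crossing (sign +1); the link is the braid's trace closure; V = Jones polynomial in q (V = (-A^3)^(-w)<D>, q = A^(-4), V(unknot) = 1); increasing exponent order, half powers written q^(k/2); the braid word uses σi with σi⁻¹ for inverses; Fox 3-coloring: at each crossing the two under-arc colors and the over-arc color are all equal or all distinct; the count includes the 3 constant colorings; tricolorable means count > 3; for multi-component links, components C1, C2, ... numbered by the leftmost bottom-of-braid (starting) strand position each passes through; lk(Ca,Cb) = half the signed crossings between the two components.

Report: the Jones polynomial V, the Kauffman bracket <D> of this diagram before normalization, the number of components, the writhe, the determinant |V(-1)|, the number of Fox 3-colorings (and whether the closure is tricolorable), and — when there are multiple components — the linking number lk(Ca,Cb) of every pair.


V = q^2 + q^4 - q^5 + q^6 - q^7
<D> = A^-13 - A^-9 + A^-5 - A^-1 - A^7 (w = +5)
1 component over 9 crossings, w = +5
3 Fox colorings among 3^9, |V(-1)| = 5: not tricolorable
why: a (2,5) torus form — a single generator 5 times


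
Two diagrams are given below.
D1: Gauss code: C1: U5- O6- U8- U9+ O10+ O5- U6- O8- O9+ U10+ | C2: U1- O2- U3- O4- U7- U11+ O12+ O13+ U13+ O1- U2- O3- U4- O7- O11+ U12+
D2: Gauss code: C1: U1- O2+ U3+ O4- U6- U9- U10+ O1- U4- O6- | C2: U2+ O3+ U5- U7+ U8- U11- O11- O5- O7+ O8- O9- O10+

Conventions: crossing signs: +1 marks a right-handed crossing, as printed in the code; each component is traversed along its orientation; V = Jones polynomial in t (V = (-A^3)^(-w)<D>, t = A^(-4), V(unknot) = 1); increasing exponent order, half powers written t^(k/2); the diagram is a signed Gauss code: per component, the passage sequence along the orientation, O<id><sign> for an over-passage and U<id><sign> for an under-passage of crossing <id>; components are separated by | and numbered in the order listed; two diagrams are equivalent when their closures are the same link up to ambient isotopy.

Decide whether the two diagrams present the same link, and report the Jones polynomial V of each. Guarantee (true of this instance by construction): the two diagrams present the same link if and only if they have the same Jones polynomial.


equivalent: no
V(D1) = t^(-9/2) - t^(-5/2) - t^(-3/2) - t^(-1/2)  (w -3, c 13, <D> = A^-7 + A^-3 + A - A^9)
V(D2) = t^(-7/2) - t^(-5/2) + t^(-3/2) - 2t^(-1/2) - t^(3/2)  [11 crossings, <D> = A^-15 + 2A^-7 - A^-3 + A - A^5, w = -3]
key observation: comparing 2 Jones polynomials yields 2 groups


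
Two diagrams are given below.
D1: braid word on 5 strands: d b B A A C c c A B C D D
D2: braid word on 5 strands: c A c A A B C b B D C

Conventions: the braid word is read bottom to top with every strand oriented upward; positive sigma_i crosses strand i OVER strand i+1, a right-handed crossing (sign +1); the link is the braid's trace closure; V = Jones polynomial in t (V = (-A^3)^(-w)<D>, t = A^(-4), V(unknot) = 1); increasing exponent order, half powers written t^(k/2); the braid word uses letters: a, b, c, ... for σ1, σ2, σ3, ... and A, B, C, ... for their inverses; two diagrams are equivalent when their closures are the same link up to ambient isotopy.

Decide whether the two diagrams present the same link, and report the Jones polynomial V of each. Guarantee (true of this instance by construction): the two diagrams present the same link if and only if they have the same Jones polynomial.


equivalent: yes
V(D1) = t^(-9/2) - t^(-5/2) - t^(-3/2) - t^(-1/2)  (w -5, c 13, <D> = A^-13 + A^-9 + A^-5 - A^3)
V(D2) = t^(-9/2) - t^(-5/2) - t^(-3/2) - t^(-1/2)  [11 crossings, <D> = A^-13 + A^-9 + A^-5 - A^3, w = -5]
key observation: all 2 diagrams share one V(t), hence one class


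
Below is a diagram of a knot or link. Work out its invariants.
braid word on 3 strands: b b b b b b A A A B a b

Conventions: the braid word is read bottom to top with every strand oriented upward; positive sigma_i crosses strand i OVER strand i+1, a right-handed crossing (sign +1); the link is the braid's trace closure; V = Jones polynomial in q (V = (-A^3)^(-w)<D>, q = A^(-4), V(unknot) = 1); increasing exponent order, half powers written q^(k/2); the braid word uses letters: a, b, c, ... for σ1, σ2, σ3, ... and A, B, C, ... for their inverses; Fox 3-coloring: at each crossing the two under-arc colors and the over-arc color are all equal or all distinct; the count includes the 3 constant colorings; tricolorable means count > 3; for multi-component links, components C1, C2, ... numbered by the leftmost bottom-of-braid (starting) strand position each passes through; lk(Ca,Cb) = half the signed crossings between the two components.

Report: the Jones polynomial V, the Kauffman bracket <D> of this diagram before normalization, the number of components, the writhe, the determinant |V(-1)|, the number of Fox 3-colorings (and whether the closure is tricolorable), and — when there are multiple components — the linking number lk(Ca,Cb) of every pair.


Jones polynomial: V(q) = -q^-1 + 2 - 2q + 4q^2 - 4q^3 + 5q^4 - 5q^5 + 4q^6 - 3q^7 + 2q^8 - q^9
<D> = -A^-24 + 2A^-20 - 3A^-16 + 4A^-12 - 5A^-8 + 5A^-4 - 4 + 4A^4 - 2A^8 + 2A^12 - A^16; writhe +4
components 1, writhe +4 (12 crossings)
3-colorings: 9 of 3^12, det 33 — tricolorable
note: |V(-1)| = 33: so tricolorable, since 3 divides 33
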